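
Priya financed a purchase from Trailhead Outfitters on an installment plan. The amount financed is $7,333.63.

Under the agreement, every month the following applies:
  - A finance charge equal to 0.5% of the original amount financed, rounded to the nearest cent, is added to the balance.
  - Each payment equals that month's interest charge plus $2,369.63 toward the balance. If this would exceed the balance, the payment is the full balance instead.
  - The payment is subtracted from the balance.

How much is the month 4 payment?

Month 1: opening $7,333.63; interest $36.67 → $7,370.30; payment $2,406.30; balance $4,964.00
Month 2: opening $4,964.00; interest $36.67 → $5,000.67; payment $2,406.30; balance $2,594.37
Month 3: opening $2,594.37; interest $36.67 → $2,631.04; payment $2,406.30; balance $224.74
Month 4: opening $224.74; interest $36.67 → $261.41; payment $261.41; balance $0.00

$261.41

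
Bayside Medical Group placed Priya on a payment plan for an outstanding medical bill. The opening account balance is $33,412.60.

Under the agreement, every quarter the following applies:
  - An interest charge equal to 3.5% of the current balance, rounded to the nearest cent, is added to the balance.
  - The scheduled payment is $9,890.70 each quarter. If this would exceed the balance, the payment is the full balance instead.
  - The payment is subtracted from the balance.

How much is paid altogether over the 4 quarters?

$36,215.79

Quarter 1: $33,412.60 +$1,169.44 interest = $34,582.04; pay $9,890.70 → $24,691.34
Quarter 2: $24,691.34 +$864.20 interest = $25,555.54; pay $9,890.70 → $15,664.84
Quarter 3: $15,664.84 +$548.27 interest = $16,213.11; pay $9,890.70 → $6,322.41
Quarter 4: $6,322.41 +$221.28 interest = $6,543.69; pay $6,543.69 → $0.00
Total paid: $36,215.79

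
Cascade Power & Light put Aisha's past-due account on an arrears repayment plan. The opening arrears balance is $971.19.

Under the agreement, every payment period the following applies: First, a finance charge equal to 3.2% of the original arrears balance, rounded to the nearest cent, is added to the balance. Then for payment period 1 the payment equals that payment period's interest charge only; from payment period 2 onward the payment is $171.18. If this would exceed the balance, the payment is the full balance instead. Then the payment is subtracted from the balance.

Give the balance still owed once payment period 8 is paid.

Payment period 1: opening $971.19; interest $31.08 → $1,002.27; payment $31.08; balance $971.19
Payment period 2: opening $971.19; interest $31.08 → $1,002.27; payment $171.18; balance $831.09
Payment period 3: opening $831.09; interest $31.08 → $862.17; payment $171.18; balance $690.99
Payment period 4: opening $690.99; interest $31.08 → $722.07; payment $171.18; balance $550.89
Payment period 5: opening $550.89; interest $31.08 → $581.97; payment $171.18; balance $410.79
Payment period 6: opening $410.79; interest $31.08 → $441.87; payment $171.18; balance $270.69
Payment period 7: opening $270.69; interest $31.08 → $301.77; payment $171.18; balance $130.59
Payment period 8: opening $130.59; interest $31.08 → $161.67; payment $161.67; balance $0.00

$0.00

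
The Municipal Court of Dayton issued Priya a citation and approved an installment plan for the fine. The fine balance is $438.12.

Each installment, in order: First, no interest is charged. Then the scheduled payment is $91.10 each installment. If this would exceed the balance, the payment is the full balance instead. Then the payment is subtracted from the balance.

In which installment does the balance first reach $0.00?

# | Opening | Payment | End bal
1 | $438.12 | $91.10 | $347.02
2 | $347.02 | $91.10 | $255.92
3 | $255.92 | $91.10 | $164.82
4 | $164.82 | $91.10 | $73.72
5 | $73.72 | $73.72 | $0.00
Balance reaches $0.00 in installment 5.

5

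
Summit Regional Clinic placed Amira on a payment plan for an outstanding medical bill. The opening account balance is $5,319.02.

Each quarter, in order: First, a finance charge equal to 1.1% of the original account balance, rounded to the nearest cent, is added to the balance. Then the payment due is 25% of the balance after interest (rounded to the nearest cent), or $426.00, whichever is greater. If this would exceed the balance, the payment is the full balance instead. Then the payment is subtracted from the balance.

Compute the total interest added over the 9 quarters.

Quarter 1: $5,319.02 +$58.51 interest = $5,377.53; pay $1,344.38 → $4,033.15
Quarter 2: $4,033.15 +$58.51 interest = $4,091.66; pay $1,022.92 → $3,068.74
Quarter 3: $3,068.74 +$58.51 interest = $3,127.25; pay $781.81 → $2,345.44
Quarter 4: $2,345.44 +$58.51 interest = $2,403.95; pay $600.99 → $1,802.96
Quarter 5: $1,802.96 +$58.51 interest = $1,861.47; pay $465.37 → $1,396.10
Quarter 6: $1,396.10 +$58.51 interest = $1,454.61; pay $426.00 → $1,028.61
Quarter 7: $1,028.61 +$58.51 interest = $1,087.12; pay $426.00 → $661.12
Quarter 8: $661.12 +$58.51 interest = $719.63; pay $426.00 → $293.63
Quarter 9: $293.63 +$58.51 interest = $352.14; pay $352.14 → $0.00
Total interest: $58.51 + $58.51 + $58.51 + $58.51 + $58.51 + $58.51 + $58.51 + $58.51 + $58.51 = $526.59

$526.59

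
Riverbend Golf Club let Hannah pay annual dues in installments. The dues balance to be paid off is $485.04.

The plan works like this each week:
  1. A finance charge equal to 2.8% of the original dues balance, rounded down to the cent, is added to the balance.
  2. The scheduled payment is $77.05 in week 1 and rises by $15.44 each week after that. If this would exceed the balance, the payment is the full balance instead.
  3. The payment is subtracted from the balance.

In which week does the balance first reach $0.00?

6

Week 1: $485.04 +$13.58 interest = $498.62; pay $77.05 → $421.57
Week 2: $421.57 +$13.58 interest = $435.15; pay $92.49 → $342.66
Week 3: $342.66 +$13.58 interest = $356.24; pay $107.93 → $248.31
Week 4: $248.31 +$13.58 interest = $261.89; pay $123.37 → $138.52
Week 5: $138.52 +$13.58 interest = $152.10; pay $138.81 → $13.29
Week 6: $13.29 +$13.58 interest = $26.87; pay $26.87 → $0.00
Balance reaches $0.00 in week 6.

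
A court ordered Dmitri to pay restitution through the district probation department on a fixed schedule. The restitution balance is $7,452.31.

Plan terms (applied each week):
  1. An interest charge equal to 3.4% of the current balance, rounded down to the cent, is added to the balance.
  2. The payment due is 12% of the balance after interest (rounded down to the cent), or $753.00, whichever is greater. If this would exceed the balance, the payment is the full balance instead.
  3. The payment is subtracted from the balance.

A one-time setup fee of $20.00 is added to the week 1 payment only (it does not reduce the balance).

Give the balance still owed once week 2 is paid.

Week 1: opening $7,452.31; interest $253.37 → $7,705.68; payment $924.68 (+ $20.00 fee); balance $6,781.00
Week 2: opening $6,781.00; interest $230.55 → $7,011.55; payment $841.38; balance $6,170.17

$6,170.17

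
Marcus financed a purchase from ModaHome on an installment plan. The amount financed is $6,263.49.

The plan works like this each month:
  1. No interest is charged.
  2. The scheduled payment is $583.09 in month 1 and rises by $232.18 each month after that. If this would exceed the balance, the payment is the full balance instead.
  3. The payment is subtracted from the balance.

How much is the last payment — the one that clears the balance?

# | Opening | Payment | End bal
1 | $6,263.49 | $583.09 | $5,680.40
2 | $5,680.40 | $815.27 | $4,865.13
3 | $4,865.13 | $1,047.45 | $3,817.68
4 | $3,817.68 | $1,279.63 | $2,538.05
5 | $2,538.05 | $1,511.81 | $1,026.24
6 | $1,026.24 | $1,026.24 | $0.00

$1,026.24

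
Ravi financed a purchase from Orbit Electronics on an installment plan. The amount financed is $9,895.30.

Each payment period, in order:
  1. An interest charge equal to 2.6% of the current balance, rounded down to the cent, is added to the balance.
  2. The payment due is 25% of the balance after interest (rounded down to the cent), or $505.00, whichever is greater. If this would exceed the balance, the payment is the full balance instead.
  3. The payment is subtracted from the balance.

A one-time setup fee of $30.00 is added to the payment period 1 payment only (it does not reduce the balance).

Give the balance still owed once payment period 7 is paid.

Payment period 1: $9,895.30 +$257.27 interest = $10,152.57; pay $2,538.14 (+ $30.00 fee) → $7,614.43
Payment period 2: $7,614.43 +$197.97 interest = $7,812.40; pay $1,953.10 → $5,859.30
Payment period 3: $5,859.30 +$152.34 interest = $6,011.64; pay $1,502.91 → $4,508.73
Payment period 4: $4,508.73 +$117.22 interest = $4,625.95; pay $1,156.48 → $3,469.47
Payment period 5: $3,469.47 +$90.20 interest = $3,559.67; pay $889.91 → $2,669.76
Payment period 6: $2,669.76 +$69.41 interest = $2,739.17; pay $684.79 → $2,054.38
Payment period 7: $2,054.38 +$53.41 interest = $2,107.79; pay $526.94 → $1,580.85

$1,580.85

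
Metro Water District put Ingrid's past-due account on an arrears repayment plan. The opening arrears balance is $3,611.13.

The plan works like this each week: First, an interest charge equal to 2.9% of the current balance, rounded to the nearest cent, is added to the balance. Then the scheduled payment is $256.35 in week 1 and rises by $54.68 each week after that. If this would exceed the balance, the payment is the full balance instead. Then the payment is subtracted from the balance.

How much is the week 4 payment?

Week 1: $3,611.13 +$104.72 interest = $3,715.85; pay $256.35 → $3,459.50
Week 2: $3,459.50 +$100.33 interest = $3,559.83; pay $311.03 → $3,248.80
Week 3: $3,248.80 +$94.22 interest = $3,343.02; pay $365.71 → $2,977.31
Week 4: $2,977.31 +$86.34 interest = $3,063.65; pay $420.39 → $2,643.26

$420.39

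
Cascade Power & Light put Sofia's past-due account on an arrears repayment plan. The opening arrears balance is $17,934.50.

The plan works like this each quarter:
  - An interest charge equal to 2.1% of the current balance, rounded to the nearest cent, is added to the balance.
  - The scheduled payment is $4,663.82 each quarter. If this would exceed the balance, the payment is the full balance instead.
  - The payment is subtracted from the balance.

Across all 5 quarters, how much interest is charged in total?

$963.70

# | Opening | Interest | Payment | End bal
1 | $17,934.50 | $376.62 | $4,663.82 | $13,647.30
2 | $13,647.30 | $286.59 | $4,663.82 | $9,270.07
3 | $9,270.07 | $194.67 | $4,663.82 | $4,800.92
4 | $4,800.92 | $100.82 | $4,663.82 | $237.92
5 | $237.92 | $5.00 | $242.92 | $0.00
Total interest: $376.62 + $286.59 + $194.67 + $100.82 + $5.00 = $963.70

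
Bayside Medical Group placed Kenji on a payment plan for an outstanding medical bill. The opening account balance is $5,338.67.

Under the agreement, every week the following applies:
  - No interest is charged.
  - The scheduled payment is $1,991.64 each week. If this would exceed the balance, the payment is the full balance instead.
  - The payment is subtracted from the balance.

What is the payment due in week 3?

$1,355.39

# | Opening | Payment | End bal
1 | $5,338.67 | $1,991.64 | $3,347.03
2 | $3,347.03 | $1,991.64 | $1,355.39
3 | $1,355.39 | $1,355.39 | $0.00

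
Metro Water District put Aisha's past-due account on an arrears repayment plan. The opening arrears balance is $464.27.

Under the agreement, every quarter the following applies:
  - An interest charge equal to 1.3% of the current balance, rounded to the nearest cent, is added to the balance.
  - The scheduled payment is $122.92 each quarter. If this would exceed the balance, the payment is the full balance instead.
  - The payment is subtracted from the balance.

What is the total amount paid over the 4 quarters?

$479.23

Quarter 1: opening $464.27; interest $6.04 → $470.31; payment $122.92; balance $347.39
Quarter 2: opening $347.39; interest $4.52 → $351.91; payment $122.92; balance $228.99
Quarter 3: opening $228.99; interest $2.98 → $231.97; payment $122.92; balance $109.05
Quarter 4: opening $109.05; interest $1.42 → $110.47; payment $110.47; balance $0.00
Total paid: $479.23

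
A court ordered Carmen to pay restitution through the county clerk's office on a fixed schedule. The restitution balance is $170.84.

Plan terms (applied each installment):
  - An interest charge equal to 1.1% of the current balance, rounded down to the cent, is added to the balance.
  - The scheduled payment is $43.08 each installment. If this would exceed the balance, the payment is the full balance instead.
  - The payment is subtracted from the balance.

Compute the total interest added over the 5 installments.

Installment 1: opening $170.84; interest $1.87 → $172.71; payment $43.08; balance $129.63
Installment 2: opening $129.63; interest $1.42 → $131.05; payment $43.08; balance $87.97
Installment 3: opening $87.97; interest $0.96 → $88.93; payment $43.08; balance $45.85
Installment 4: opening $45.85; interest $0.50 → $46.35; payment $43.08; balance $3.27
Installment 5: opening $3.27; interest $0.03 → $3.30; payment $3.30; balance $0.00
Total interest: $1.87 + $1.42 + $0.96 + $0.50 + $0.03 = $4.78

$4.78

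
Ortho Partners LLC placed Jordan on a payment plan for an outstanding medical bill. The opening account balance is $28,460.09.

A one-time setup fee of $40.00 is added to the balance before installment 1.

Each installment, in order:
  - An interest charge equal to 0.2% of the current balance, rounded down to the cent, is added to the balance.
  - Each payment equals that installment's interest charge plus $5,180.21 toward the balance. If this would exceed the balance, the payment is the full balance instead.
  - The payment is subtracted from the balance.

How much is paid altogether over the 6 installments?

$28,686.64

# | Opening | Interest | Payment | End bal
1 | $28,500.09 | $57.00 | $5,237.21 | $23,319.88
2 | $23,319.88 | $46.63 | $5,226.84 | $18,139.67
3 | $18,139.67 | $36.27 | $5,216.48 | $12,959.46
4 | $12,959.46 | $25.91 | $5,206.12 | $7,779.25
5 | $7,779.25 | $15.55 | $5,195.76 | $2,599.04
6 | $2,599.04 | $5.19 | $2,604.23 | $0.00
Total paid: $28,686.64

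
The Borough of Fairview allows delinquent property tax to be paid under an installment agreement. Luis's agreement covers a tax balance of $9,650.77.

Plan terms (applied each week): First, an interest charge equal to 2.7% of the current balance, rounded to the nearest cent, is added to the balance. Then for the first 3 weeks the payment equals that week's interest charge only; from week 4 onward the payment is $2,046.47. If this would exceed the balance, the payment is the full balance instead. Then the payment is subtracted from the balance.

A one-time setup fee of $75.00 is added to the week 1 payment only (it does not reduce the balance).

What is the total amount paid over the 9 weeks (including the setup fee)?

Week 1: opening $9,650.77; interest $260.57 → $9,911.34; payment $260.57 (+ $75.00 fee); balance $9,650.77
Week 2: opening $9,650.77; interest $260.57 → $9,911.34; payment $260.57; balance $9,650.77
Week 3: opening $9,650.77; interest $260.57 → $9,911.34; payment $260.57; balance $9,650.77
Week 4: opening $9,650.77; interest $260.57 → $9,911.34; payment $2,046.47; balance $7,864.87
Week 5: opening $7,864.87; interest $212.35 → $8,077.22; payment $2,046.47; balance $6,030.75
Week 6: opening $6,030.75; interest $162.83 → $6,193.58; payment $2,046.47; balance $4,147.11
Week 7: opening $4,147.11; interest $111.97 → $4,259.08; payment $2,046.47; balance $2,212.61
Week 8: opening $2,212.61; interest $59.74 → $2,272.35; payment $2,046.47; balance $225.88
Week 9: opening $225.88; interest $6.10 → $231.98; payment $231.98; balance $0.00
Total paid: $11,321.04

$11,321.04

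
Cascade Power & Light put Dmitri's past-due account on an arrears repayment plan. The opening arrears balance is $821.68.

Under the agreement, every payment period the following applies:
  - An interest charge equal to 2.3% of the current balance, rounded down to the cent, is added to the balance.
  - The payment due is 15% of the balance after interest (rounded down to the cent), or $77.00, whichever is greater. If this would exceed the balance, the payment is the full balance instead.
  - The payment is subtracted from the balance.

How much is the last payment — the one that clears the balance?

Payment period 1: $821.68 +$18.89 interest = $840.57; pay $126.08 → $714.49
Payment period 2: $714.49 +$16.43 interest = $730.92; pay $109.63 → $621.29
Payment period 3: $621.29 +$14.28 interest = $635.57; pay $95.33 → $540.24
Payment period 4: $540.24 +$12.42 interest = $552.66; pay $82.89 → $469.77
Payment period 5: $469.77 +$10.80 interest = $480.57; pay $77.00 → $403.57
Payment period 6: $403.57 +$9.28 interest = $412.85; pay $77.00 → $335.85
Payment period 7: $335.85 +$7.72 interest = $343.57; pay $77.00 → $266.57
Payment period 8: $266.57 +$6.13 interest = $272.70; pay $77.00 → $195.70
Payment period 9: $195.70 +$4.50 interest = $200.20; pay $77.00 → $123.20
Payment period 10: $123.20 +$2.83 interest = $126.03; pay $77.00 → $49.03
Payment period 11: $49.03 +$1.12 interest = $50.15; pay $50.15 → $0.00

$50.15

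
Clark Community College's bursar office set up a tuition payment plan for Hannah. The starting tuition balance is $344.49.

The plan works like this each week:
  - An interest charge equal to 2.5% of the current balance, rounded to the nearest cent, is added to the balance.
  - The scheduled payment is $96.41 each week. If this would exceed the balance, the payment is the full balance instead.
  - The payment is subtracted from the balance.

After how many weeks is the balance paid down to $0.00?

Week 1: opening $344.49; interest $8.61 → $353.10; payment $96.41; balance $256.69
Week 2: opening $256.69; interest $6.42 → $263.11; payment $96.41; balance $166.70
Week 3: opening $166.70; interest $4.17 → $170.87; payment $96.41; balance $74.46
Week 4: opening $74.46; interest $1.86 → $76.32; payment $76.32; balance $0.00
Balance reaches $0.00 in week 4.

4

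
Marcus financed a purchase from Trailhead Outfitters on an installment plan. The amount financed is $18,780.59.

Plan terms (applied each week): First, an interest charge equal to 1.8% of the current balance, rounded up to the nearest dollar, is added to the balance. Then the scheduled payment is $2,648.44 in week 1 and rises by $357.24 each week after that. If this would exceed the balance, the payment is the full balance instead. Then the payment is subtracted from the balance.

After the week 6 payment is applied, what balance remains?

# | Opening | Interest | Payment | End bal
1 | $18,780.59 | $339.00 | $2,648.44 | $16,471.15
2 | $16,471.15 | $297.00 | $3,005.68 | $13,762.47
3 | $13,762.47 | $248.00 | $3,362.92 | $10,647.55
4 | $10,647.55 | $192.00 | $3,720.16 | $7,119.39
5 | $7,119.39 | $129.00 | $4,077.40 | $3,170.99
6 | $3,170.99 | $58.00 | $3,228.99 | $0.00

$0.00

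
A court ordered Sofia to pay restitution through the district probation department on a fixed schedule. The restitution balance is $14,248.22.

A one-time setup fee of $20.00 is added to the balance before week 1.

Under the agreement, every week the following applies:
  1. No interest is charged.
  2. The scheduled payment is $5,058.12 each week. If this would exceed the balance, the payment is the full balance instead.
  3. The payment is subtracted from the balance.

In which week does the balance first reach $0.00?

Week 1: opening $14,268.22; payment $5,058.12; balance $9,210.10
Week 2: opening $9,210.10; payment $5,058.12; balance $4,151.98
Week 3: opening $4,151.98; payment $4,151.98; balance $0.00
Balance reaches $0.00 in week 3.

3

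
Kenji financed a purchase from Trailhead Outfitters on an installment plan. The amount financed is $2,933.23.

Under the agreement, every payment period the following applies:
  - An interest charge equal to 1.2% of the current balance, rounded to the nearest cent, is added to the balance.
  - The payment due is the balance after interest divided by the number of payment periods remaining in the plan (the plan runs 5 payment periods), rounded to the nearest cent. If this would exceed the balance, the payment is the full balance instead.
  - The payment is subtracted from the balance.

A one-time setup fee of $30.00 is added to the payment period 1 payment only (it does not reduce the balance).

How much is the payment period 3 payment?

$608.02

Payment period 1: opening $2,933.23; interest $35.20 → $2,968.43; payment $593.69 (+ $30.00 fee); balance $2,374.74
Payment period 2: opening $2,374.74; interest $28.50 → $2,403.24; payment $600.81; balance $1,802.43
Payment period 3: opening $1,802.43; interest $21.63 → $1,824.06; payment $608.02; balance $1,216.04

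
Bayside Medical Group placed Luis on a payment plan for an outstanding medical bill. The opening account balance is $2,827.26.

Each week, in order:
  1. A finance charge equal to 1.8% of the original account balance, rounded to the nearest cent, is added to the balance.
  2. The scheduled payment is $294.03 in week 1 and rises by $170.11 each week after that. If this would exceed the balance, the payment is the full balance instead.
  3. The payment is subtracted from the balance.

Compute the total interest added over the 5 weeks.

$254.45

Week 1: opening $2,827.26; interest $50.89 → $2,878.15; payment $294.03; balance $2,584.12
Week 2: opening $2,584.12; interest $50.89 → $2,635.01; payment $464.14; balance $2,170.87
Week 3: opening $2,170.87; interest $50.89 → $2,221.76; payment $634.25; balance $1,587.51
Week 4: opening $1,587.51; interest $50.89 → $1,638.40; payment $804.36; balance $834.04
Week 5: opening $834.04; interest $50.89 → $884.93; payment $884.93; balance $0.00
Total interest: $50.89 + $50.89 + $50.89 + $50.89 + $50.89 = $254.45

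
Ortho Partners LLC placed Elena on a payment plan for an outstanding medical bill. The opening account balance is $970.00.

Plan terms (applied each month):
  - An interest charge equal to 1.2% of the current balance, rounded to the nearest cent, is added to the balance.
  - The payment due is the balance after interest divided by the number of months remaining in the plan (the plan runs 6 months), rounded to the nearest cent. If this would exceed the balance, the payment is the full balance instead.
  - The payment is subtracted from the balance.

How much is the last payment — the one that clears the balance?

Month 1: $970.00 +$11.64 interest = $981.64; pay $163.61 → $818.03
Month 2: $818.03 +$9.82 interest = $827.85; pay $165.57 → $662.28
Month 3: $662.28 +$7.95 interest = $670.23; pay $167.56 → $502.67
Month 4: $502.67 +$6.03 interest = $508.70; pay $169.57 → $339.13
Month 5: $339.13 +$4.07 interest = $343.20; pay $171.60 → $171.60
Month 6: $171.60 +$2.06 interest = $173.66; pay $173.66 → $0.00

$173.66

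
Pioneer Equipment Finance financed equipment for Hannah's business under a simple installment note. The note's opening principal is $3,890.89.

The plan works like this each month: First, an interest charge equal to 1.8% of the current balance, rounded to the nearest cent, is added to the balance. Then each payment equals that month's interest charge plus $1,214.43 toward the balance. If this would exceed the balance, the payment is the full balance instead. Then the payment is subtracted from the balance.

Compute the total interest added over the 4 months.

# | Opening | Interest | Payment | End bal
1 | $3,890.89 | $70.04 | $1,284.47 | $2,676.46
2 | $2,676.46 | $48.18 | $1,262.61 | $1,462.03
3 | $1,462.03 | $26.32 | $1,240.75 | $247.60
4 | $247.60 | $4.46 | $252.06 | $0.00
Total interest: $70.04 + $48.18 + $26.32 + $4.46 = $149.00

$149.00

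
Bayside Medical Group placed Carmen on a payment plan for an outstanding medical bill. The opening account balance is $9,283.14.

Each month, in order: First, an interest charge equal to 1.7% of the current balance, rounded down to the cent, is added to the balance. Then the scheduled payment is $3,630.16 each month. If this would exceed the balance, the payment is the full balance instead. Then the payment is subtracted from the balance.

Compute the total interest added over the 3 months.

$295.33

Month 1: $9,283.14 +$157.81 interest = $9,440.95; pay $3,630.16 → $5,810.79
Month 2: $5,810.79 +$98.78 interest = $5,909.57; pay $3,630.16 → $2,279.41
Month 3: $2,279.41 +$38.74 interest = $2,318.15; pay $2,318.15 → $0.00
Total interest: $157.81 + $98.78 + $38.74 = $295.33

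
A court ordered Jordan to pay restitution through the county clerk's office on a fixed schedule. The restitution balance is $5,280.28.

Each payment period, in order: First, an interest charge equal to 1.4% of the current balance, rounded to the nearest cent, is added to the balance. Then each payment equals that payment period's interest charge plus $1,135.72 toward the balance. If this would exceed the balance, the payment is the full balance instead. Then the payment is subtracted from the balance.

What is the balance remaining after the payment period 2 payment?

Payment period 1: $5,280.28 +$73.92 interest = $5,354.20; pay $1,209.64 → $4,144.56
Payment period 2: $4,144.56 +$58.02 interest = $4,202.58; pay $1,193.74 → $3,008.84

$3,008.84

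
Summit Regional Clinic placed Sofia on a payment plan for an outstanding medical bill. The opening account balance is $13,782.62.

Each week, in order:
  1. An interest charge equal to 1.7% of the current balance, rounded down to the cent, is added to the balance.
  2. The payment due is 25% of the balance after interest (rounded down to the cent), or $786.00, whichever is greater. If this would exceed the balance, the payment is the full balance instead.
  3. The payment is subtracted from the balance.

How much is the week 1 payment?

Week 1: opening $13,782.62; interest $234.30 → $14,016.92; payment $3,504.23; balance $10,512.69

$3,504.23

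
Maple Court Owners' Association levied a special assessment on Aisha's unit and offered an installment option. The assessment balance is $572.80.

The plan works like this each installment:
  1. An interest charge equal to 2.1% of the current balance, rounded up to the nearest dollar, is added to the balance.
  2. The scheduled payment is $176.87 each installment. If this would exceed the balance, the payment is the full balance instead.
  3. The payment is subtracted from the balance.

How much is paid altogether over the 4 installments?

Installment 1: opening $572.80; interest $13.00 → $585.80; payment $176.87; balance $408.93
Installment 2: opening $408.93; interest $9.00 → $417.93; payment $176.87; balance $241.06
Installment 3: opening $241.06; interest $6.00 → $247.06; payment $176.87; balance $70.19
Installment 4: opening $70.19; interest $2.00 → $72.19; payment $72.19; balance $0.00
Total paid: $602.80

$602.80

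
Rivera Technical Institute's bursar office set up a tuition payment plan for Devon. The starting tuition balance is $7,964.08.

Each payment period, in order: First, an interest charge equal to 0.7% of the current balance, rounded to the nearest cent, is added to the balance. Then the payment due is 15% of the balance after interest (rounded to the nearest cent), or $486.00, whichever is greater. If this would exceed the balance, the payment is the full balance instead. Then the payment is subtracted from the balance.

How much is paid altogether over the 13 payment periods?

$8,283.32

Payment period 1: opening $7,964.08; interest $55.75 → $8,019.83; payment $1,202.97; balance $6,816.86
Payment period 2: opening $6,816.86; interest $47.72 → $6,864.58; payment $1,029.69; balance $5,834.89
Payment period 3: opening $5,834.89; interest $40.84 → $5,875.73; payment $881.36; balance $4,994.37
Payment period 4: opening $4,994.37; interest $34.96 → $5,029.33; payment $754.40; balance $4,274.93
Payment period 5: opening $4,274.93; interest $29.92 → $4,304.85; payment $645.73; balance $3,659.12
Payment period 6: opening $3,659.12; interest $25.61 → $3,684.73; payment $552.71; balance $3,132.02
Payment period 7: opening $3,132.02; interest $21.92 → $3,153.94; payment $486.00; balance $2,667.94
Payment period 8: opening $2,667.94; interest $18.68 → $2,686.62; payment $486.00; balance $2,200.62
Payment period 9: opening $2,200.62; interest $15.40 → $2,216.02; payment $486.00; balance $1,730.02
Payment period 10: opening $1,730.02; interest $12.11 → $1,742.13; payment $486.00; balance $1,256.13
Payment period 11: opening $1,256.13; interest $8.79 → $1,264.92; payment $486.00; balance $778.92
Payment period 12: opening $778.92; interest $5.45 → $784.37; payment $486.00; balance $298.37
Payment period 13: opening $298.37; interest $2.09 → $300.46; payment $300.46; balance $0.00
Total paid: $8,283.32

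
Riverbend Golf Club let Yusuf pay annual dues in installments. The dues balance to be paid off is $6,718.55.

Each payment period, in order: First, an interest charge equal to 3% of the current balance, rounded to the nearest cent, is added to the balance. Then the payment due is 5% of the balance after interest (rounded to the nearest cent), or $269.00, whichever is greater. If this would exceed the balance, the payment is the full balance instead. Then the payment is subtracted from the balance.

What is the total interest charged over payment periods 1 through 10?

Payment period 1: $6,718.55 +$201.56 interest = $6,920.11; pay $346.01 → $6,574.10
Payment period 2: $6,574.10 +$197.22 interest = $6,771.32; pay $338.57 → $6,432.75
Payment period 3: $6,432.75 +$192.98 interest = $6,625.73; pay $331.29 → $6,294.44
Payment period 4: $6,294.44 +$188.83 interest = $6,483.27; pay $324.16 → $6,159.11
Payment period 5: $6,159.11 +$184.77 interest = $6,343.88; pay $317.19 → $6,026.69
Payment period 6: $6,026.69 +$180.80 interest = $6,207.49; pay $310.37 → $5,897.12
Payment period 7: $5,897.12 +$176.91 interest = $6,074.03; pay $303.70 → $5,770.33
Payment period 8: $5,770.33 +$173.11 interest = $5,943.44; pay $297.17 → $5,646.27
Payment period 9: $5,646.27 +$169.39 interest = $5,815.66; pay $290.78 → $5,524.88
Payment period 10: $5,524.88 +$165.75 interest = $5,690.63; pay $284.53 → $5,406.10
Total interest: $201.56 + $197.22 + $192.98 + $188.83 + $184.77 + $180.80 + $176.91 + $173.11 + $169.39 + $165.75 = $1,831.32

$1,831.32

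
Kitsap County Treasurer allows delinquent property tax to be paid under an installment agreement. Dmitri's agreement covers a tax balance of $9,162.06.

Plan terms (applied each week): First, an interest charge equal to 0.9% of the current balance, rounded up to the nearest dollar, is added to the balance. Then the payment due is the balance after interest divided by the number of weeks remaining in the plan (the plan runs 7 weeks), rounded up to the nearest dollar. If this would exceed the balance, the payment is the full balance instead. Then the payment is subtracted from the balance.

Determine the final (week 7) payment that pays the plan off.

# | Opening | Interest | Payment | End bal
1 | $9,162.06 | $83.00 | $1,321.00 | $7,924.06
2 | $7,924.06 | $72.00 | $1,333.00 | $6,663.06
3 | $6,663.06 | $60.00 | $1,345.00 | $5,378.06
4 | $5,378.06 | $49.00 | $1,357.00 | $4,070.06
5 | $4,070.06 | $37.00 | $1,370.00 | $2,737.06
6 | $2,737.06 | $25.00 | $1,382.00 | $1,380.06
7 | $1,380.06 | $13.00 | $1,393.06 | $0.00

$1,393.06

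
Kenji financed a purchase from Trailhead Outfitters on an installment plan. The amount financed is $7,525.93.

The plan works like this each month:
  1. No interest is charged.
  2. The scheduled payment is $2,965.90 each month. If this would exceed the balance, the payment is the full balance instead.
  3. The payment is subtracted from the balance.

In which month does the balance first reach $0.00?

3

Month 1: opening $7,525.93; payment $2,965.90; balance $4,560.03
Month 2: opening $4,560.03; payment $2,965.90; balance $1,594.13
Month 3: opening $1,594.13; payment $1,594.13; balance $0.00
Balance reaches $0.00 in month 3.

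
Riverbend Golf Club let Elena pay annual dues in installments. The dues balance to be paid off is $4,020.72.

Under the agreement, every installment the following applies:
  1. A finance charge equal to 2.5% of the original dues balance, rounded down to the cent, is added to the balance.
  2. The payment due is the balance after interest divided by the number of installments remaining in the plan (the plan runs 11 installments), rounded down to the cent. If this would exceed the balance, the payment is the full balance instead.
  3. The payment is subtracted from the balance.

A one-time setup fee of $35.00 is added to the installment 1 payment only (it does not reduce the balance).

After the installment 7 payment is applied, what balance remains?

# | Opening | Interest | Payment | Fee | End bal
1 | $4,020.72 | $100.51 | $374.65 | $35.00 | $3,746.58
2 | $3,746.58 | $100.51 | $384.70 | — | $3,462.39
3 | $3,462.39 | $100.51 | $395.87 | — | $3,167.03
4 | $3,167.03 | $100.51 | $408.44 | — | $2,859.10
5 | $2,859.10 | $100.51 | $422.80 | — | $2,536.81
6 | $2,536.81 | $100.51 | $439.55 | — | $2,197.77
7 | $2,197.77 | $100.51 | $459.65 | — | $1,838.63

$1,838.63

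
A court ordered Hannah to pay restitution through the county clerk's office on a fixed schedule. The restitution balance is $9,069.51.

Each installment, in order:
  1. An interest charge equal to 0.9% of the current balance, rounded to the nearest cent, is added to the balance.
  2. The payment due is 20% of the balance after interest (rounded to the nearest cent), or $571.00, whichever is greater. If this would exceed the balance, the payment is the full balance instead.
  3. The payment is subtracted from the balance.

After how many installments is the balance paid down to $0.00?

11

Installment 1: $9,069.51 +$81.63 interest = $9,151.14; pay $1,830.23 → $7,320.91
Installment 2: $7,320.91 +$65.89 interest = $7,386.80; pay $1,477.36 → $5,909.44
Installment 3: $5,909.44 +$53.18 interest = $5,962.62; pay $1,192.52 → $4,770.10
Installment 4: $4,770.10 +$42.93 interest = $4,813.03; pay $962.61 → $3,850.42
Installment 5: $3,850.42 +$34.65 interest = $3,885.07; pay $777.01 → $3,108.06
Installment 6: $3,108.06 +$27.97 interest = $3,136.03; pay $627.21 → $2,508.82
Installment 7: $2,508.82 +$22.58 interest = $2,531.40; pay $571.00 → $1,960.40
Installment 8: $1,960.40 +$17.64 interest = $1,978.04; pay $571.00 → $1,407.04
Installment 9: $1,407.04 +$12.66 interest = $1,419.70; pay $571.00 → $848.70
Installment 10: $848.70 +$7.64 interest = $856.34; pay $571.00 → $285.34
Installment 11: $285.34 +$2.57 interest = $287.91; pay $287.91 → $0.00
Balance reaches $0.00 in installment 11.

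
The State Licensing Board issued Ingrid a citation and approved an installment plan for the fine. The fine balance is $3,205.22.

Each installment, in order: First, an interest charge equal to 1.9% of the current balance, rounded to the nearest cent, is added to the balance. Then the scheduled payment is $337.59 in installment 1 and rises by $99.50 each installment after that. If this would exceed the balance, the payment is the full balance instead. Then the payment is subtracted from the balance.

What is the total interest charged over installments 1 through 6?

Installment 1: opening $3,205.22; interest $60.90 → $3,266.12; payment $337.59; balance $2,928.53
Installment 2: opening $2,928.53; interest $55.64 → $2,984.17; payment $437.09; balance $2,547.08
Installment 3: opening $2,547.08; interest $48.39 → $2,595.47; payment $536.59; balance $2,058.88
Installment 4: opening $2,058.88; interest $39.12 → $2,098.00; payment $636.09; balance $1,461.91
Installment 5: opening $1,461.91; interest $27.78 → $1,489.69; payment $735.59; balance $754.10
Installment 6: opening $754.10; interest $14.33 → $768.43; payment $768.43; balance $0.00
Total interest: $60.90 + $55.64 + $48.39 + $39.12 + $27.78 + $14.33 = $246.16

$246.16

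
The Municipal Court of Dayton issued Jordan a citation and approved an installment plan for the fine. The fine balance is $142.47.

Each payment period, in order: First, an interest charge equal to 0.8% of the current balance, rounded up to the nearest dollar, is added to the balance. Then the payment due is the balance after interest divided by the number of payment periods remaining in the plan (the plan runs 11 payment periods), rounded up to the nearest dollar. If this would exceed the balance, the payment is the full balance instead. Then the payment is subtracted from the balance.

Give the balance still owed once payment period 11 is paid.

$0.00

Payment period 1: opening $142.47; interest $2.00 → $144.47; payment $14.00; balance $130.47
Payment period 2: opening $130.47; interest $2.00 → $132.47; payment $14.00; balance $118.47
Payment period 3: opening $118.47; interest $1.00 → $119.47; payment $14.00; balance $105.47
Payment period 4: opening $105.47; interest $1.00 → $106.47; payment $14.00; balance $92.47
Payment period 5: opening $92.47; interest $1.00 → $93.47; payment $14.00; balance $79.47
Payment period 6: opening $79.47; interest $1.00 → $80.47; payment $14.00; balance $66.47
Payment period 7: opening $66.47; interest $1.00 → $67.47; payment $14.00; balance $53.47
Payment period 8: opening $53.47; interest $1.00 → $54.47; payment $14.00; balance $40.47
Payment period 9: opening $40.47; interest $1.00 → $41.47; payment $14.00; balance $27.47
Payment period 10: opening $27.47; interest $1.00 → $28.47; payment $15.00; balance $13.47
Payment period 11: opening $13.47; interest $1.00 → $14.47; payment $14.47; balance $0.00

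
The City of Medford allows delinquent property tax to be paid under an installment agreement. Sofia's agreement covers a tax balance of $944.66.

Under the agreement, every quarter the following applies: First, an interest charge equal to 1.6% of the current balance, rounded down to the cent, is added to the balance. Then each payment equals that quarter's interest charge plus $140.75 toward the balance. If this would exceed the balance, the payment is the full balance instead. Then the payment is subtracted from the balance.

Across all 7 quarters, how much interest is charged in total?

$58.48

Quarter 1: opening $944.66; interest $15.11 → $959.77; payment $155.86; balance $803.91
Quarter 2: opening $803.91; interest $12.86 → $816.77; payment $153.61; balance $663.16
Quarter 3: opening $663.16; interest $10.61 → $673.77; payment $151.36; balance $522.41
Quarter 4: opening $522.41; interest $8.35 → $530.76; payment $149.10; balance $381.66
Quarter 5: opening $381.66; interest $6.10 → $387.76; payment $146.85; balance $240.91
Quarter 6: opening $240.91; interest $3.85 → $244.76; payment $144.60; balance $100.16
Quarter 7: opening $100.16; interest $1.60 → $101.76; payment $101.76; balance $0.00
Total interest: $15.11 + $12.86 + $10.61 + $8.35 + $6.10 + $3.85 + $1.60 = $58.48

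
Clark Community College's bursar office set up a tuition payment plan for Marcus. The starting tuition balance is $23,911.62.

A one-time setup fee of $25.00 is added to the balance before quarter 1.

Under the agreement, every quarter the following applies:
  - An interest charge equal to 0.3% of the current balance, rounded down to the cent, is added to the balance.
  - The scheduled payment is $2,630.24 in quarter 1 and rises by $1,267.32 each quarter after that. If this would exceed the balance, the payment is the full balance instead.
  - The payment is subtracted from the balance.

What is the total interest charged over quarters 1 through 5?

# | Opening | Interest | Payment | End bal
1 | $23,936.62 | $71.80 | $2,630.24 | $21,378.18
2 | $21,378.18 | $64.13 | $3,897.56 | $17,544.75
3 | $17,544.75 | $52.63 | $5,164.88 | $12,432.50
4 | $12,432.50 | $37.29 | $6,432.20 | $6,037.59
5 | $6,037.59 | $18.11 | $6,055.70 | $0.00
Total interest: $71.80 + $64.13 + $52.63 + $37.29 + $18.11 = $243.96

$243.96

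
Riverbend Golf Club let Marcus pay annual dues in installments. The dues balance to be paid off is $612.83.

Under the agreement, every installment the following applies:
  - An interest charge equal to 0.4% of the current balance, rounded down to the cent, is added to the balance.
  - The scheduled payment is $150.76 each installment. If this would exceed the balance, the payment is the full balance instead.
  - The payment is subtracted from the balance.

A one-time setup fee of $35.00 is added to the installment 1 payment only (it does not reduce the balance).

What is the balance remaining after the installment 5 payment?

Installment 1: $612.83 +$2.45 interest = $615.28; pay $150.76 (+ $35.00 fee) → $464.52
Installment 2: $464.52 +$1.85 interest = $466.37; pay $150.76 → $315.61
Installment 3: $315.61 +$1.26 interest = $316.87; pay $150.76 → $166.11
Installment 4: $166.11 +$0.66 interest = $166.77; pay $150.76 → $16.01
Installment 5: $16.01 +$0.06 interest = $16.07; pay $16.07 → $0.00

$0.00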